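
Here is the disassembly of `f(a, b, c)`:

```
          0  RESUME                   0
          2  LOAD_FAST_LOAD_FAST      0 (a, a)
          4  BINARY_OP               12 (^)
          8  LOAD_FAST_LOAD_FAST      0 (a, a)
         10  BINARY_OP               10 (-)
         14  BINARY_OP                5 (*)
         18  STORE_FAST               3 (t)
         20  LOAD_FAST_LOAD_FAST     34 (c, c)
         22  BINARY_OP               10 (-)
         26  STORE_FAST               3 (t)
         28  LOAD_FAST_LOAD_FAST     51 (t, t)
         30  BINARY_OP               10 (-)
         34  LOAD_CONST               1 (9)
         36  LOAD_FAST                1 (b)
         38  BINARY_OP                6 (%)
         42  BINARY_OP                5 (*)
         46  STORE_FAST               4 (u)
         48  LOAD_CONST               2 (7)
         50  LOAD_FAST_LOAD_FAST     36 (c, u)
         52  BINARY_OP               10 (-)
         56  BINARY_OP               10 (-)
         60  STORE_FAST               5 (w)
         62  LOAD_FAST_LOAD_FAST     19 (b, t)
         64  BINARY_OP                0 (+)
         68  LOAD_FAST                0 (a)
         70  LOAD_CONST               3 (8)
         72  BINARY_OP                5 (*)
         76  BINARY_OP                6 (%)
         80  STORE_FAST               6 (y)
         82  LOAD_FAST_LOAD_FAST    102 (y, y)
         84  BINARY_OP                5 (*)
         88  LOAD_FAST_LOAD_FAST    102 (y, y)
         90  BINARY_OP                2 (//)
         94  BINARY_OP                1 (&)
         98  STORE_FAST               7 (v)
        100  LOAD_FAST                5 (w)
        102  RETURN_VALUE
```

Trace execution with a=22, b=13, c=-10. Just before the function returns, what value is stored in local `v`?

1

LOAD_FAST_LOAD_FAST a,a → push 22,22. Stack: [22, 22]
BINARY_OP ^ → 22 ^ 22 = 0. Stack: [0]
LOAD_FAST_LOAD_FAST a,a → push 22,22. Stack: [0, 22, 22]
BINARY_OP - → 22 - 22 = 0. Stack: [0, 0]
BINARY_OP * → 0 * 0 = 0. Stack: [0]
STORE_FAST t → t=0. Stack: []
LOAD_FAST_LOAD_FAST c,c → push -10,-10. Stack: [-10, -10]
BINARY_OP - → -10 - -10 = 0. Stack: [0]
STORE_FAST t → t=0. Stack: []
LOAD_FAST_LOAD_FAST t,t → push 0,0. Stack: [0, 0]
BINARY_OP - → 0 - 0 = 0. Stack: [0]
LOAD_CONST → push 9. Stack: [0, 9]
LOAD_FAST b → push 13. Stack: [0, 9, 13]
BINARY_OP % → 9 % 13 = 9. Stack: [0, 9]
BINARY_OP * → 0 * 9 = 0. Stack: [0]
STORE_FAST u → u=0. Stack: []
LOAD_CONST → push 7. Stack: [7]
LOAD_FAST_LOAD_FAST c,u → push -10,0. Stack: [7, -10, 0]
BINARY_OP - → -10 - 0 = -10. Stack: [7, -10]
BINARY_OP - → 7 - -10 = 17. Stack: [17]
STORE_FAST w → w=17. Stack: []
LOAD_FAST_LOAD_FAST b,t → push 13,0. Stack: [13, 0]
BINARY_OP + → 13 + 0 = 13. Stack: [13]
LOAD_FAST a → push 22. Stack: [13, 22]
LOAD_CONST → push 8. Stack: [13, 22, 8]
BINARY_OP * → 22 * 8 = 176. Stack: [13, 176]
BINARY_OP % → 13 % 176 = 13. Stack: [13]
STORE_FAST y → y=13. Stack: []
LOAD_FAST_LOAD_FAST y,y → push 13,13. Stack: [13, 13]
BINARY_OP * → 13 * 13 = 169. Stack: [169]
LOAD_FAST_LOAD_FAST y,y → push 13,13. Stack: [169, 13, 13]
BINARY_OP // → 13 // 13 = 1. Stack: [169, 1]
BINARY_OP & → 169 & 1 = 1. Stack: [1]
STORE_FAST v → v=1. Stack: []
LOAD_FAST w → push 17. Stack: [17]
RETURN_VALUE → return 17.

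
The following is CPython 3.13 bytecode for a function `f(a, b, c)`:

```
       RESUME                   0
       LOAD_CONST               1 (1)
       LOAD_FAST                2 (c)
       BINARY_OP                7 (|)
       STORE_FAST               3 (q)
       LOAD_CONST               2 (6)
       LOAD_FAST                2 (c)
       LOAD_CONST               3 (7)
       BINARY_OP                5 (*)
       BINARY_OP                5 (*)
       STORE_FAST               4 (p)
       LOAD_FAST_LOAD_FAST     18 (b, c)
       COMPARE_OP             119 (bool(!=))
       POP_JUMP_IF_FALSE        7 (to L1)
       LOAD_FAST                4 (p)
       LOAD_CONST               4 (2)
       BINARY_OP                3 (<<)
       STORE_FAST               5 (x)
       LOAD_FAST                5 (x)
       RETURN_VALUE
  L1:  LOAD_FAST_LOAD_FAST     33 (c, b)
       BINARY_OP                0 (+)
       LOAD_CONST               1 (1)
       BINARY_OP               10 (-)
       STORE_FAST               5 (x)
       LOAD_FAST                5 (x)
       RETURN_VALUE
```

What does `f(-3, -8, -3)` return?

-504

LOAD_CONST → push 1. Stack: [1]
LOAD_FAST c → push -3. Stack: [1, -3]
BINARY_OP | → 1 | -3 = -3. Stack: [-3]
STORE_FAST q → q=-3. Stack: []
LOAD_CONST → push 6. Stack: [6]
LOAD_FAST c → push -3. Stack: [6, -3]
LOAD_CONST → push 7. Stack: [6, -3, 7]
BINARY_OP * → -3 * 7 = -21. Stack: [6, -21]
BINARY_OP * → 6 * -21 = -126. Stack: [-126]
STORE_FAST p → p=-126. Stack: []
LOAD_FAST_LOAD_FAST b,c → push -8,-3. Stack: [-8, -3]
COMPARE_OP bool(!=) → -8 vs -3 = True. Stack: [True]
POP_JUMP_IF_FALSE → pop True; no jump. Stack: []
LOAD_FAST p → push -126. Stack: [-126]
LOAD_CONST → push 2. Stack: [-126, 2]
BINARY_OP << → -126 << 2 = -504. Stack: [-504]
STORE_FAST x → x=-504. Stack: []
LOAD_FAST x → push -504. Stack: [-504]
RETURN_VALUE → return -504.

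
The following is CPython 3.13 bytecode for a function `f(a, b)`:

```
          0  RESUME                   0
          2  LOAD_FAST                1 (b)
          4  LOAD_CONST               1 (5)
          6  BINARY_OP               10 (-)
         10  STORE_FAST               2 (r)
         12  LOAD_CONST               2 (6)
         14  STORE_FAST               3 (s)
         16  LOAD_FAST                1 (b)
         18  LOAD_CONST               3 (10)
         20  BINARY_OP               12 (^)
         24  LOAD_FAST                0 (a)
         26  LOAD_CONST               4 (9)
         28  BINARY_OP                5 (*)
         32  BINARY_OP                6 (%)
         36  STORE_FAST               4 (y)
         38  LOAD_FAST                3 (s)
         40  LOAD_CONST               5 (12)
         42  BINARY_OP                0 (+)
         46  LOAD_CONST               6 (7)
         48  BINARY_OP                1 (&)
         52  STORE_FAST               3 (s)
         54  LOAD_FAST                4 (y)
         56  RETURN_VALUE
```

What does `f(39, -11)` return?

LOAD_FAST b → push -11. Stack: [-11]
LOAD_CONST → push 5. Stack: [-11, 5]
BINARY_OP - → -11 - 5 = -16. Stack: [-16]
STORE_FAST r → r=-16. Stack: []
LOAD_CONST → push 6. Stack: [6]
STORE_FAST s → s=6. Stack: []
LOAD_FAST b → push -11. Stack: [-11]
LOAD_CONST → push 10. Stack: [-11, 10]
BINARY_OP ^ → -11 ^ 10 = -1. Stack: [-1]
LOAD_FAST a → push 39. Stack: [-1, 39]
LOAD_CONST → push 9. Stack: [-1, 39, 9]
BINARY_OP * → 39 * 9 = 351. Stack: [-1, 351]
BINARY_OP % → -1 % 351 = 350. Stack: [350]
STORE_FAST y → y=350. Stack: []
LOAD_FAST s → push 6. Stack: [6]
LOAD_CONST → push 12. Stack: [6, 12]
BINARY_OP + → 6 + 12 = 18. Stack: [18]
LOAD_CONST → push 7. Stack: [18, 7]
BINARY_OP & → 18 & 7 = 2. Stack: [2]
STORE_FAST s → s=2. Stack: []
LOAD_FAST y → push 350. Stack: [350]
RETURN_VALUE → return 350.

350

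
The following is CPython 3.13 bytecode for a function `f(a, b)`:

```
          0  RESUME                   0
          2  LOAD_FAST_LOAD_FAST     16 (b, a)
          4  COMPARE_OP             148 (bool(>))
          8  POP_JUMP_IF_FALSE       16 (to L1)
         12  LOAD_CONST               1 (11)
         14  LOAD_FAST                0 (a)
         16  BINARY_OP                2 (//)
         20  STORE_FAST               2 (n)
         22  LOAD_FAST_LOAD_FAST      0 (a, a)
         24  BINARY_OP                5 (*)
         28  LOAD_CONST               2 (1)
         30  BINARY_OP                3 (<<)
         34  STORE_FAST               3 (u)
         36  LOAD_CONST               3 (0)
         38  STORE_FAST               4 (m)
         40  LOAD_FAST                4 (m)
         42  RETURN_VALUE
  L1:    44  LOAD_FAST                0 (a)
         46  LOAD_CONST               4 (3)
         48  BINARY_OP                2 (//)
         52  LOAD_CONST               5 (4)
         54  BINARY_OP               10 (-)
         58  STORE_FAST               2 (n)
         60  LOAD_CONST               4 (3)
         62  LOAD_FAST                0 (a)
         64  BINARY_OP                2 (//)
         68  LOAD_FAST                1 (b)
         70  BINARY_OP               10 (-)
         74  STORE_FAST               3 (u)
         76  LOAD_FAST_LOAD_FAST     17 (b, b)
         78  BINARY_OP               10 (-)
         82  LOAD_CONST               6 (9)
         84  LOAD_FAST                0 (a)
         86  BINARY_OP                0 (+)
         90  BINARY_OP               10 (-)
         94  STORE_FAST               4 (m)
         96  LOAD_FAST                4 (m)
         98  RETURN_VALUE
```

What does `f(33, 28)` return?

-42

LOAD_FAST_LOAD_FAST b,a → push 28,33. Stack: [28, 33]
COMPARE_OP bool(>) → 28 vs 33 = False. Stack: [False]
POP_JUMP_IF_FALSE → pop False; jump. Stack: []
LOAD_FAST a → push 33. Stack: [33]
LOAD_CONST → push 3. Stack: [33, 3]
BINARY_OP // → 33 // 3 = 11. Stack: [11]
LOAD_CONST → push 4. Stack: [11, 4]
BINARY_OP - → 11 - 4 = 7. Stack: [7]
STORE_FAST n → n=7. Stack: []
LOAD_CONST → push 3. Stack: [3]
LOAD_FAST a → push 33. Stack: [3, 33]
BINARY_OP // → 3 // 33 = 0. Stack: [0]
LOAD_FAST b → push 28. Stack: [0, 28]
BINARY_OP - → 0 - 28 = -28. Stack: [-28]
STORE_FAST u → u=-28. Stack: []
LOAD_FAST_LOAD_FAST b,b → push 28,28. Stack: [28, 28]
BINARY_OP - → 28 - 28 = 0. Stack: [0]
LOAD_CONST → push 9. Stack: [0, 9]
LOAD_FAST a → push 33. Stack: [0, 9, 33]
BINARY_OP + → 9 + 33 = 42. Stack: [0, 42]
BINARY_OP - → 0 - 42 = -42. Stack: [-42]
STORE_FAST m → m=-42. Stack: []
LOAD_FAST m → push -42. Stack: [-42]
RETURN_VALUE → return -42.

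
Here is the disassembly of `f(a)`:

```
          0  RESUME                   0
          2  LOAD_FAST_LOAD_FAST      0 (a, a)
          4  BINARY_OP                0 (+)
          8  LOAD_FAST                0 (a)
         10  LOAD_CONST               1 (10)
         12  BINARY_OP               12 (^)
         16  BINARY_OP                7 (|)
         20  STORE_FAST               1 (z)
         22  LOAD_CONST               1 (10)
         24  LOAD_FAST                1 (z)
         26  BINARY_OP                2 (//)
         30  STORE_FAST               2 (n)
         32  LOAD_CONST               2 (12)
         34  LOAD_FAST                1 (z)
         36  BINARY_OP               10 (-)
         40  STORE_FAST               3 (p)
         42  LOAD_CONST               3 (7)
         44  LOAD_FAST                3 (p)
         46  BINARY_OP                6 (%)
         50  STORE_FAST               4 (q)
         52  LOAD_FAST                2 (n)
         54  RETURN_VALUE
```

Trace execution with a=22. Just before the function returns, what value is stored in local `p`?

LOAD_FAST_LOAD_FAST a,a → push 22,22. Stack: [22, 22]
BINARY_OP + → 22 + 22 = 44. Stack: [44]
LOAD_FAST a → push 22. Stack: [44, 22]
LOAD_CONST → push 10. Stack: [44, 22, 10]
BINARY_OP ^ → 22 ^ 10 = 28. Stack: [44, 28]
BINARY_OP | → 44 | 28 = 60. Stack: [60]
STORE_FAST z → z=60. Stack: []
LOAD_CONST → push 10. Stack: [10]
LOAD_FAST z → push 60. Stack: [10, 60]
BINARY_OP // → 10 // 60 = 0. Stack: [0]
STORE_FAST n → n=0. Stack: []
LOAD_CONST → push 12. Stack: [12]
LOAD_FAST z → push 60. Stack: [12, 60]
BINARY_OP - → 12 - 60 = -48. Stack: [-48]
STORE_FAST p → p=-48. Stack: []
LOAD_CONST → push 7. Stack: [7]
LOAD_FAST p → push -48. Stack: [7, -48]
BINARY_OP % → 7 % -48 = -41. Stack: [-41]
STORE_FAST q → q=-41. Stack: []
LOAD_FAST n → push 0. Stack: [0]
RETURN_VALUE → return 0.

-48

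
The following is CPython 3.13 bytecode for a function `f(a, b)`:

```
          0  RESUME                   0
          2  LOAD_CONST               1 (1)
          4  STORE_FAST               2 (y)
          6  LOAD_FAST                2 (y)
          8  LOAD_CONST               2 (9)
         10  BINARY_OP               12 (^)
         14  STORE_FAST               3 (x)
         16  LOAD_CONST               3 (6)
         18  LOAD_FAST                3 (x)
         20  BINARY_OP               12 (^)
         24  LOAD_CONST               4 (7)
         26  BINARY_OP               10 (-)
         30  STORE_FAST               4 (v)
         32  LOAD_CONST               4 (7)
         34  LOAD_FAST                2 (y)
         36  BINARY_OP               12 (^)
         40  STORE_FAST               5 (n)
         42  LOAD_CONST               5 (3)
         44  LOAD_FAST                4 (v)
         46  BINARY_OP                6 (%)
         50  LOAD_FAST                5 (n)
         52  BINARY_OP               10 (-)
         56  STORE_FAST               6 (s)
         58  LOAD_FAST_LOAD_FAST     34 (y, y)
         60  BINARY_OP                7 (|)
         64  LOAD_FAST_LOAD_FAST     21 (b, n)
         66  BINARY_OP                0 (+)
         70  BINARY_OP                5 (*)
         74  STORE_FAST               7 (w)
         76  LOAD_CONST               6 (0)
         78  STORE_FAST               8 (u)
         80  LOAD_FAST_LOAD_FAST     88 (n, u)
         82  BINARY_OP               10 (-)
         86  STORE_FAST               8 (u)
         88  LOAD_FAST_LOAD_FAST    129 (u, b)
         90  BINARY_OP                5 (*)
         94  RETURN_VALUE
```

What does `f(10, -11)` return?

LOAD_CONST → push 1. Stack: [1]
STORE_FAST y → y=1. Stack: []
LOAD_FAST y → push 1. Stack: [1]
LOAD_CONST → push 9. Stack: [1, 9]
BINARY_OP ^ → 1 ^ 9 = 8. Stack: [8]
STORE_FAST x → x=8. Stack: []
LOAD_CONST → push 6. Stack: [6]
LOAD_FAST x → push 8. Stack: [6, 8]
BINARY_OP ^ → 6 ^ 8 = 14. Stack: [14]
LOAD_CONST → push 7. Stack: [14, 7]
BINARY_OP - → 14 - 7 = 7. Stack: [7]
STORE_FAST v → v=7. Stack: []
LOAD_CONST → push 7. Stack: [7]
LOAD_FAST y → push 1. Stack: [7, 1]
BINARY_OP ^ → 7 ^ 1 = 6. Stack: [6]
STORE_FAST n → n=6. Stack: []
LOAD_CONST → push 3. Stack: [3]
LOAD_FAST v → push 7. Stack: [3, 7]
BINARY_OP % → 3 % 7 = 3. Stack: [3]
LOAD_FAST n → push 6. Stack: [3, 6]
BINARY_OP - → 3 - 6 = -3. Stack: [-3]
STORE_FAST s → s=-3. Stack: []
LOAD_FAST_LOAD_FAST y,y → push 1,1. Stack: [1, 1]
BINARY_OP | → 1 | 1 = 1. Stack: [1]
LOAD_FAST_LOAD_FAST b,n → push -11,6. Stack: [1, -11, 6]
BINARY_OP + → -11 + 6 = -5. Stack: [1, -5]
BINARY_OP * → 1 * -5 = -5. Stack: [-5]
STORE_FAST w → w=-5. Stack: []
LOAD_CONST → push 0. Stack: [0]
STORE_FAST u → u=0. Stack: []
LOAD_FAST_LOAD_FAST n,u → push 6,0. Stack: [6, 0]
BINARY_OP - → 6 - 0 = 6. Stack: [6]
STORE_FAST u → u=6. Stack: []
LOAD_FAST_LOAD_FAST u,b → push 6,-11. Stack: [6, -11]
BINARY_OP * → 6 * -11 = -66. Stack: [-66]
RETURN_VALUE → return -66.

-66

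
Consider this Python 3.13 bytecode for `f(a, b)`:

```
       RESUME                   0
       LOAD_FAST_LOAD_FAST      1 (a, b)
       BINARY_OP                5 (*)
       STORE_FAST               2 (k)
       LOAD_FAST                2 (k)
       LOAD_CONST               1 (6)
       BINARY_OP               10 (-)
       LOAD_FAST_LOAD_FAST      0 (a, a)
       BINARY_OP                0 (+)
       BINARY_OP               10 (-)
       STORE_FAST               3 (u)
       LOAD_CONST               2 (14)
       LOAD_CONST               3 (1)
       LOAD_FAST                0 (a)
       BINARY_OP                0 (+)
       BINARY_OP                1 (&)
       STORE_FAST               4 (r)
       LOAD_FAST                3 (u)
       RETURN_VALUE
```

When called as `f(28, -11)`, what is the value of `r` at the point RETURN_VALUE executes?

12

LOAD_FAST_LOAD_FAST a,b → push 28,-11. Stack: [28, -11]
BINARY_OP * → 28 * -11 = -308. Stack: [-308]
STORE_FAST k → k=-308. Stack: []
LOAD_FAST k → push -308. Stack: [-308]
LOAD_CONST → push 6. Stack: [-308, 6]
BINARY_OP - → -308 - 6 = -314. Stack: [-314]
LOAD_FAST_LOAD_FAST a,a → push 28,28. Stack: [-314, 28, 28]
BINARY_OP + → 28 + 28 = 56. Stack: [-314, 56]
BINARY_OP - → -314 - 56 = -370. Stack: [-370]
STORE_FAST u → u=-370. Stack: []
LOAD_CONST → push 14. Stack: [14]
LOAD_CONST → push 1. Stack: [14, 1]
LOAD_FAST a → push 28. Stack: [14, 1, 28]
BINARY_OP + → 1 + 28 = 29. Stack: [14, 29]
BINARY_OP & → 14 & 29 = 12. Stack: [12]
STORE_FAST r → r=12. Stack: []
LOAD_FAST u → push -370. Stack: [-370]
RETURN_VALUE → return -370.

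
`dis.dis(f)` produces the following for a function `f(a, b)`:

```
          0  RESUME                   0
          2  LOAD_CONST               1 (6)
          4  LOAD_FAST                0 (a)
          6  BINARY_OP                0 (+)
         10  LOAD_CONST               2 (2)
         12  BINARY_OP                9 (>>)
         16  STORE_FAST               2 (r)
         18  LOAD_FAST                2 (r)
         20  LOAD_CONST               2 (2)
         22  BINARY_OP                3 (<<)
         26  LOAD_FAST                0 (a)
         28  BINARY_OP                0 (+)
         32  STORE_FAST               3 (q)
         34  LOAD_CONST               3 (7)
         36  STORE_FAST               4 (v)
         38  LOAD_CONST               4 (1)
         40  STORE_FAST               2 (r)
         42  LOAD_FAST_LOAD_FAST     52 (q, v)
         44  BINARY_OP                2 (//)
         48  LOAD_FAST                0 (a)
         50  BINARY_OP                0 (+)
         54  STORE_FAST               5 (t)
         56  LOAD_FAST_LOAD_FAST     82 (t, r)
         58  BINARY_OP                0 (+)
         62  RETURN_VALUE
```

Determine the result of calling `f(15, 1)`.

21

LOAD_CONST → push 6. Stack: [6]
LOAD_FAST a → push 15. Stack: [6, 15]
BINARY_OP + → 6 + 15 = 21. Stack: [21]
LOAD_CONST → push 2. Stack: [21, 2]
BINARY_OP >> → 21 >> 2 = 5. Stack: [5]
STORE_FAST r → r=5. Stack: []
LOAD_FAST r → push 5. Stack: [5]
LOAD_CONST → push 2. Stack: [5, 2]
BINARY_OP << → 5 << 2 = 20. Stack: [20]
LOAD_FAST a → push 15. Stack: [20, 15]
BINARY_OP + → 20 + 15 = 35. Stack: [35]
STORE_FAST q → q=35. Stack: []
LOAD_CONST → push 7. Stack: [7]
STORE_FAST v → v=7. Stack: []
LOAD_CONST → push 1. Stack: [1]
STORE_FAST r → r=1. Stack: []
LOAD_FAST_LOAD_FAST q,v → push 35,7. Stack: [35, 7]
BINARY_OP // → 35 // 7 = 5. Stack: [5]
LOAD_FAST a → push 15. Stack: [5, 15]
BINARY_OP + → 5 + 15 = 20. Stack: [20]
STORE_FAST t → t=20. Stack: []
LOAD_FAST_LOAD_FAST t,r → push 20,1. Stack: [20, 1]
BINARY_OP + → 20 + 1 = 21. Stack: [21]
RETURN_VALUE → return 21.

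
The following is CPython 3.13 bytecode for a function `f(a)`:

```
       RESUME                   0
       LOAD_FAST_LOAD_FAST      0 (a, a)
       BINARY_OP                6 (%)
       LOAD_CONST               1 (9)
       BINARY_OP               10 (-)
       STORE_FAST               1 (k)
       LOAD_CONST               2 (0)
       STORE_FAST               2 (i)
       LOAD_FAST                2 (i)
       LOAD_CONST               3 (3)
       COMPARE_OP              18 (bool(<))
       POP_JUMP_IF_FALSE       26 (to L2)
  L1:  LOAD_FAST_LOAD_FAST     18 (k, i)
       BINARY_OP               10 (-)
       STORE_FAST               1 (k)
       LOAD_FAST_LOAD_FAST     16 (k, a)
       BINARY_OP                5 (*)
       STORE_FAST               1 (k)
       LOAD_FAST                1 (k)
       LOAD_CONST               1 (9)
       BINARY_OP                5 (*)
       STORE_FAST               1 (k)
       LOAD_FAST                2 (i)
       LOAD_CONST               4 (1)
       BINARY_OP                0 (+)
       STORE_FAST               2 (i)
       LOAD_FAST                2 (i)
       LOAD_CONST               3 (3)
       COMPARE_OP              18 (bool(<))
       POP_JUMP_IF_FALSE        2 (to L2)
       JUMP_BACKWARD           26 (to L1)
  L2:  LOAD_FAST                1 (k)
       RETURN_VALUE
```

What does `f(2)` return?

LOAD_FAST_LOAD_FAST a,a → push 2,2
BINARY_OP % → 2 % 2 = 0
LOAD_CONST → push 9
BINARY_OP - → 0 - 9 = -9
STORE_FAST k → k=-9
LOAD_CONST → push 0
STORE_FAST i → i=0
LOAD_FAST i → push 0
LOAD_CONST → push 3
COMPARE_OP bool(<) → 0 vs 3 = True
POP_JUMP_IF_FALSE → pop True; no jump
LOAD_FAST_LOAD_FAST k,i → push -9,0
BINARY_OP - → -9 - 0 = -9
STORE_FAST k → k=-9
LOAD_FAST_LOAD_FAST k,a → push -9,2
BINARY_OP * → -9 * 2 = -18
STORE_FAST k → k=-18
LOAD_FAST k → push -18
LOAD_CONST → push 9
BINARY_OP * → -18 * 9 = -162
STORE_FAST k → k=-162
LOAD_FAST i → push 0
LOAD_CONST → push 1
BINARY_OP + → 0 + 1 = 1
STORE_FAST i → i=1
LOAD_FAST i → push 1
LOAD_CONST → push 3
COMPARE_OP bool(<) → 1 vs 3 = True
POP_JUMP_IF_FALSE → pop True; no jump
LOAD_FAST_LOAD_FAST k,i → push -162,1
BINARY_OP - → -162 - 1 = -163
STORE_FAST k → k=-163
LOAD_FAST_LOAD_FAST k,a → push -163,2
BINARY_OP * → -163 * 2 = -326
STORE_FAST k → k=-326
LOAD_FAST k → push -326
LOAD_CONST → push 9
BINARY_OP * → -326 * 9 = -2934
STORE_FAST k → k=-2934
LOAD_FAST i → push 1
LOAD_CONST → push 1
BINARY_OP + → 1 + 1 = 2
STORE_FAST i → i=2
LOAD_FAST i → push 2
LOAD_CONST → push 3
COMPARE_OP bool(<) → 2 vs 3 = True
POP_JUMP_IF_FALSE → pop True; no jump
LOAD_FAST_LOAD_FAST k,i → push -2934,2
BINARY_OP - → -2934 - 2 = -2936
STORE_FAST k → k=-2936
LOAD_FAST_LOAD_FAST k,a → push -2936,2
BINARY_OP * → -2936 * 2 = -5872
STORE_FAST k → k=-5872
LOAD_FAST k → push -5872
LOAD_CONST → push 9
BINARY_OP * → -5872 * 9 = -52848
STORE_FAST k → k=-52848
LOAD_FAST i → push 2
LOAD_CONST → push 1
BINARY_OP + → 2 + 1 = 3
STORE_FAST i → i=3
LOAD_FAST i → push 3
LOAD_CONST → push 3
COMPARE_OP bool(<) → 3 vs 3 = False
POP_JUMP_IF_FALSE → pop False; jump
LOAD_FAST k → push -52848
RETURN_VALUE → return -52848.

-52848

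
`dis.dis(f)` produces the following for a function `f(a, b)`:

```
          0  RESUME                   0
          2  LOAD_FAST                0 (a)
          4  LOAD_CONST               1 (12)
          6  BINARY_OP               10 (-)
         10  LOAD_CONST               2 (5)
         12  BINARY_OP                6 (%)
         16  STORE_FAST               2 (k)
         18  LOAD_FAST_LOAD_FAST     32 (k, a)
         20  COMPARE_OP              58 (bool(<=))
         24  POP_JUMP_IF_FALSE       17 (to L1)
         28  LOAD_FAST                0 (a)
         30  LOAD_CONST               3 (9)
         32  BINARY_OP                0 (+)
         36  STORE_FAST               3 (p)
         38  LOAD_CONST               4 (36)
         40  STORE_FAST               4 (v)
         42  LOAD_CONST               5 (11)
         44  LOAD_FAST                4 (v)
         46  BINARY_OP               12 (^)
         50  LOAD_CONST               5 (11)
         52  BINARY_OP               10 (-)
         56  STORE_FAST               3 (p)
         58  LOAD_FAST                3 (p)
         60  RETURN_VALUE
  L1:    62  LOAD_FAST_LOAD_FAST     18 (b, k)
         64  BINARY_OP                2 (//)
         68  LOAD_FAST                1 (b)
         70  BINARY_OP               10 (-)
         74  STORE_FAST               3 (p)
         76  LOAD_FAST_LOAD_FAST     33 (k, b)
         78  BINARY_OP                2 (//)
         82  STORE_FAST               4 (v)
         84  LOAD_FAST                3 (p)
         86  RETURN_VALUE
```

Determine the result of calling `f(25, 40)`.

36

LOAD_FAST a → push 25. Stack: [25]
LOAD_CONST → push 12. Stack: [25, 12]
BINARY_OP - → 25 - 12 = 13. Stack: [13]
LOAD_CONST → push 5. Stack: [13, 5]
BINARY_OP % → 13 % 5 = 3. Stack: [3]
STORE_FAST k → k=3. Stack: []
LOAD_FAST_LOAD_FAST k,a → push 3,25. Stack: [3, 25]
COMPARE_OP bool(<=) → 3 vs 25 = True. Stack: [True]
POP_JUMP_IF_FALSE → pop True; no jump. Stack: []
LOAD_FAST a → push 25. Stack: [25]
LOAD_CONST → push 9. Stack: [25, 9]
BINARY_OP + → 25 + 9 = 34. Stack: [34]
STORE_FAST p → p=34. Stack: []
LOAD_CONST → push 36. Stack: [36]
STORE_FAST v → v=36. Stack: []
LOAD_CONST → push 11. Stack: [11]
LOAD_FAST v → push 36. Stack: [11, 36]
BINARY_OP ^ → 11 ^ 36 = 47. Stack: [47]
LOAD_CONST → push 11. Stack: [47, 11]
BINARY_OP - → 47 - 11 = 36. Stack: [36]
STORE_FAST p → p=36. Stack: []
LOAD_FAST p → push 36. Stack: [36]
RETURN_VALUE → return 36.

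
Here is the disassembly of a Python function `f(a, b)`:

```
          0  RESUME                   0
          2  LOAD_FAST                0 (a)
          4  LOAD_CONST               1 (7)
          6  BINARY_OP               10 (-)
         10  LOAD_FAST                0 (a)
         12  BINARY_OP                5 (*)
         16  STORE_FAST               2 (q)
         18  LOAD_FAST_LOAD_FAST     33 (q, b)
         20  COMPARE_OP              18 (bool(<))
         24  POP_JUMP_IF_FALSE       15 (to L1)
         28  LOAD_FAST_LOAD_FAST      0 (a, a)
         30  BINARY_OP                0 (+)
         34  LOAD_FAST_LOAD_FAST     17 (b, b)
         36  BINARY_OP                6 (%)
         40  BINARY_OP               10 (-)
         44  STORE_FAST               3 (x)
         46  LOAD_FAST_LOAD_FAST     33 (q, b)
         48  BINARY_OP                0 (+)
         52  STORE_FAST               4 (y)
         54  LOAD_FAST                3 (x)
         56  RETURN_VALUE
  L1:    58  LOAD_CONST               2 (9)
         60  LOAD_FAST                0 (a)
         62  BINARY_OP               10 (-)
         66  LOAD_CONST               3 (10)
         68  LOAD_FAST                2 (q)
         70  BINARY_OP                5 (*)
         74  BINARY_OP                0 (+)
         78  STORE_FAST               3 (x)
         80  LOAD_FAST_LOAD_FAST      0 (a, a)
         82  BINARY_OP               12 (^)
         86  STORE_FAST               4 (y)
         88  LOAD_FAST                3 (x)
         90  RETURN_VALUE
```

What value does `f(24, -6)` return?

LOAD_FAST a → push 24. Stack: [24]
LOAD_CONST → push 7. Stack: [24, 7]
BINARY_OP - → 24 - 7 = 17. Stack: [17]
LOAD_FAST a → push 24. Stack: [17, 24]
BINARY_OP * → 17 * 24 = 408. Stack: [408]
STORE_FAST q → q=408. Stack: []
LOAD_FAST_LOAD_FAST q,b → push 408,-6. Stack: [408, -6]
COMPARE_OP bool(<) → 408 vs -6 = False. Stack: [False]
POP_JUMP_IF_FALSE → pop False; jump. Stack: []
LOAD_CONST → push 9. Stack: [9]
LOAD_FAST a → push 24. Stack: [9, 24]
BINARY_OP - → 9 - 24 = -15. Stack: [-15]
LOAD_CONST → push 10. Stack: [-15, 10]
LOAD_FAST q → push 408. Stack: [-15, 10, 408]
BINARY_OP * → 10 * 408 = 4080. Stack: [-15, 4080]
BINARY_OP + → -15 + 4080 = 4065. Stack: [4065]
STORE_FAST x → x=4065. Stack: []
LOAD_FAST_LOAD_FAST a,a → push 24,24. Stack: [24, 24]
BINARY_OP ^ → 24 ^ 24 = 0. Stack: [0]
STORE_FAST y → y=0. Stack: []
LOAD_FAST x → push 4065. Stack: [4065]
RETURN_VALUE → return 4065.

4065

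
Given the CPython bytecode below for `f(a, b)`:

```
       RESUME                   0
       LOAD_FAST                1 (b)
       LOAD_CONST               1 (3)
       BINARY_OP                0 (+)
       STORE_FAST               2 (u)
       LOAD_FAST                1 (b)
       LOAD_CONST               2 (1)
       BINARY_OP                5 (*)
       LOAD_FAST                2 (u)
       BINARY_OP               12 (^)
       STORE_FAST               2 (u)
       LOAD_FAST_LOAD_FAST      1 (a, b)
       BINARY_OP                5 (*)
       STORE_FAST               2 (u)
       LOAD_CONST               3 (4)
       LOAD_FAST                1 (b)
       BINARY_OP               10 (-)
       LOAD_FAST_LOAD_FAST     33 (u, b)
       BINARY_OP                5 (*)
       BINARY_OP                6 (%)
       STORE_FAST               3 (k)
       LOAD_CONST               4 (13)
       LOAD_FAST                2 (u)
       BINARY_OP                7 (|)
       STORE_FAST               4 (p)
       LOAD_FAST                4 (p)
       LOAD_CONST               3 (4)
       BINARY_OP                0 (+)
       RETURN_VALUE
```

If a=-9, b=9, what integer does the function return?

LOAD_FAST b → push 9. Stack: [9]
LOAD_CONST → push 3. Stack: [9, 3]
BINARY_OP + → 9 + 3 = 12. Stack: [12]
STORE_FAST u → u=12. Stack: []
LOAD_FAST b → push 9. Stack: [9]
LOAD_CONST → push 1. Stack: [9, 1]
BINARY_OP * → 9 * 1 = 9. Stack: [9]
LOAD_FAST u → push 12. Stack: [9, 12]
BINARY_OP ^ → 9 ^ 12 = 5. Stack: [5]
STORE_FAST u → u=5. Stack: []
LOAD_FAST_LOAD_FAST a,b → push -9,9. Stack: [-9, 9]
BINARY_OP * → -9 * 9 = -81. Stack: [-81]
STORE_FAST u → u=-81. Stack: []
LOAD_CONST → push 4. Stack: [4]
LOAD_FAST b → push 9. Stack: [4, 9]
BINARY_OP - → 4 - 9 = -5. Stack: [-5]
LOAD_FAST_LOAD_FAST u,b → push -81,9. Stack: [-5, -81, 9]
BINARY_OP * → -81 * 9 = -729. Stack: [-5, -729]
BINARY_OP % → -5 % -729 = -5. Stack: [-5]
STORE_FAST k → k=-5. Stack: []
LOAD_CONST → push 13. Stack: [13]
LOAD_FAST u → push -81. Stack: [13, -81]
BINARY_OP | → 13 | -81 = -81. Stack: [-81]
STORE_FAST p → p=-81. Stack: []
LOAD_FAST p → push -81. Stack: [-81]
LOAD_CONST → push 4. Stack: [-81, 4]
BINARY_OP + → -81 + 4 = -77. Stack: [-77]
RETURN_VALUE → return -77.

-77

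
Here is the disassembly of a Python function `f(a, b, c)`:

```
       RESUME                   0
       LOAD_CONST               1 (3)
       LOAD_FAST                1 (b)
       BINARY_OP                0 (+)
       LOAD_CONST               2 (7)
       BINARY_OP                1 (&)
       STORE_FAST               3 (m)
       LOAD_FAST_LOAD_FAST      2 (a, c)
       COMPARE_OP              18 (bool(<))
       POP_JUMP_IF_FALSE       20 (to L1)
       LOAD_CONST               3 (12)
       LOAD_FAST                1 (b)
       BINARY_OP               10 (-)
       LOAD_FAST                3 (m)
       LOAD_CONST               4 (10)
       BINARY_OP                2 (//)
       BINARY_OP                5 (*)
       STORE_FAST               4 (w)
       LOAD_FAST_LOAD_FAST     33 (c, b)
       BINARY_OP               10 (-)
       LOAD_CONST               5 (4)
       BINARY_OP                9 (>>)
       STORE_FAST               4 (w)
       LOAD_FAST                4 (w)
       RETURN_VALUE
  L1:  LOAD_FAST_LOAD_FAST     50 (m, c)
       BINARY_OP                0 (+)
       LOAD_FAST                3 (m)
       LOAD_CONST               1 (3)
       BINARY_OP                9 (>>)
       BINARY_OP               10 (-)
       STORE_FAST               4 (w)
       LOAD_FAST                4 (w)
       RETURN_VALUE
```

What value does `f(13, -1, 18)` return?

LOAD_CONST → push 3. Stack: [3]
LOAD_FAST b → push -1. Stack: [3, -1]
BINARY_OP + → 3 + -1 = 2. Stack: [2]
LOAD_CONST → push 7. Stack: [2, 7]
BINARY_OP & → 2 & 7 = 2. Stack: [2]
STORE_FAST m → m=2. Stack: []
LOAD_FAST_LOAD_FAST a,c → push 13,18. Stack: [13, 18]
COMPARE_OP bool(<) → 13 vs 18 = True. Stack: [True]
POP_JUMP_IF_FALSE → pop True; no jump. Stack: []
LOAD_CONST → push 12. Stack: [12]
LOAD_FAST b → push -1. Stack: [12, -1]
BINARY_OP - → 12 - -1 = 13. Stack: [13]
LOAD_FAST m → push 2. Stack: [13, 2]
LOAD_CONST → push 10. Stack: [13, 2, 10]
BINARY_OP // → 2 // 10 = 0. Stack: [13, 0]
BINARY_OP * → 13 * 0 = 0. Stack: [0]
STORE_FAST w → w=0. Stack: []
LOAD_FAST_LOAD_FAST c,b → push 18,-1. Stack: [18, -1]
BINARY_OP - → 18 - -1 = 19. Stack: [19]
LOAD_CONST → push 4. Stack: [19, 4]
BINARY_OP >> → 19 >> 4 = 1. Stack: [1]
STORE_FAST w → w=1. Stack: []
LOAD_FAST w → push 1. Stack: [1]
RETURN_VALUE → return 1.

1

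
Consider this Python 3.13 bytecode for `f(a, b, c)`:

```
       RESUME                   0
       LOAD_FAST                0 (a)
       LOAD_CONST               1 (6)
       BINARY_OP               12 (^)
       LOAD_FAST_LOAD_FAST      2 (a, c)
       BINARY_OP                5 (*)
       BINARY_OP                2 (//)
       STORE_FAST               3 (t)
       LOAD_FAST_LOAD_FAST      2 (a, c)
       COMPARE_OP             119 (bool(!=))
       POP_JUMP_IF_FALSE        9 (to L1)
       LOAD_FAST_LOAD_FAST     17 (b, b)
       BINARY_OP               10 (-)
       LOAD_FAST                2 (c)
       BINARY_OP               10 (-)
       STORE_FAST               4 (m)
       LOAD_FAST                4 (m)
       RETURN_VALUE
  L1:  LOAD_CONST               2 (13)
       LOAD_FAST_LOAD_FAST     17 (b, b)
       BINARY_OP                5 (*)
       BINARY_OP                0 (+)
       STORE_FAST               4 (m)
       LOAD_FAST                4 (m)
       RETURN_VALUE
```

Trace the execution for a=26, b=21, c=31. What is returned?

LOAD_FAST a → push 26. Stack: [26]
LOAD_CONST → push 6. Stack: [26, 6]
BINARY_OP ^ → 26 ^ 6 = 28. Stack: [28]
LOAD_FAST_LOAD_FAST a,c → push 26,31. Stack: [28, 26, 31]
BINARY_OP * → 26 * 31 = 806. Stack: [28, 806]
BINARY_OP // → 28 // 806 = 0. Stack: [0]
STORE_FAST t → t=0. Stack: []
LOAD_FAST_LOAD_FAST a,c → push 26,31. Stack: [26, 31]
COMPARE_OP bool(!=) → 26 vs 31 = True. Stack: [True]
POP_JUMP_IF_FALSE → pop True; no jump. Stack: []
LOAD_FAST_LOAD_FAST b,b → push 21,21. Stack: [21, 21]
BINARY_OP - → 21 - 21 = 0. Stack: [0]
LOAD_FAST c → push 31. Stack: [0, 31]
BINARY_OP - → 0 - 31 = -31. Stack: [-31]
STORE_FAST m → m=-31. Stack: []
LOAD_FAST m → push -31. Stack: [-31]
RETURN_VALUE → return -31.

-31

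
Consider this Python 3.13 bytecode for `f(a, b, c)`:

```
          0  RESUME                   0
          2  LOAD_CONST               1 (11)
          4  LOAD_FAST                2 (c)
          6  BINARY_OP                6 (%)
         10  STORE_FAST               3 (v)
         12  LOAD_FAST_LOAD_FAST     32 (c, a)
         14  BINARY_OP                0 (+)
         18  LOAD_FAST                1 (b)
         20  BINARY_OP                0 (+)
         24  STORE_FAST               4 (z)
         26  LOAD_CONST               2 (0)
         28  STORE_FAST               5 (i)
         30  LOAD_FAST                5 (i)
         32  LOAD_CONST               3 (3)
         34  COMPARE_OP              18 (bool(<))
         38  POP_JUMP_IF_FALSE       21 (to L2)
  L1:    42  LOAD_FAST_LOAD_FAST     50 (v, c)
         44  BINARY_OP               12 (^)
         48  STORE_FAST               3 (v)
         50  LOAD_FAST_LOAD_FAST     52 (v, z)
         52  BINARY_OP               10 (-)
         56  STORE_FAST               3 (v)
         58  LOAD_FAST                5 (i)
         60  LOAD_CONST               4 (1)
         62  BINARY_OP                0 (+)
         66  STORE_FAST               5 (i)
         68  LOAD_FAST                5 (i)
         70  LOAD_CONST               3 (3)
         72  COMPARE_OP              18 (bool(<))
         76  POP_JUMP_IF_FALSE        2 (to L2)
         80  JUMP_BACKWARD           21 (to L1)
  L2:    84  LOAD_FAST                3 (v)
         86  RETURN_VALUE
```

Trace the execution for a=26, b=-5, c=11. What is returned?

LOAD_CONST → push 11. Stack: [11]
LOAD_FAST c → push 11. Stack: [11, 11]
BINARY_OP % → 11 % 11 = 0. Stack: [0]
STORE_FAST v → v=0. Stack: []
LOAD_FAST_LOAD_FAST c,a → push 11,26. Stack: [11, 26]
BINARY_OP + → 11 + 26 = 37. Stack: [37]
LOAD_FAST b → push -5. Stack: [37, -5]
BINARY_OP + → 37 + -5 = 32. Stack: [32]
STORE_FAST z → z=32. Stack: []
LOAD_CONST → push 0. Stack: [0]
STORE_FAST i → i=0. Stack: []
LOAD_FAST i → push 0. Stack: [0]
LOAD_CONST → push 3. Stack: [0, 3]
COMPARE_OP bool(<) → 0 vs 3 = True. Stack: [True]
POP_JUMP_IF_FALSE → pop True; no jump. Stack: []
LOAD_FAST_LOAD_FAST v,c → push 0,11. Stack: [0, 11]
BINARY_OP ^ → 0 ^ 11 = 11. Stack: [11]
STORE_FAST v → v=11. Stack: []
LOAD_FAST_LOAD_FAST v,z → push 11,32. Stack: [11, 32]
BINARY_OP - → 11 - 32 = -21. Stack: [-21]
STORE_FAST v → v=-21. Stack: []
LOAD_FAST i → push 0. Stack: [0]
LOAD_CONST → push 1. Stack: [0, 1]
BINARY_OP + → 0 + 1 = 1. Stack: [1]
STORE_FAST i → i=1. Stack: []
LOAD_FAST i → push 1. Stack: [1]
LOAD_CONST → push 3. Stack: [1, 3]
COMPARE_OP bool(<) → 1 vs 3 = True. Stack: [True]
POP_JUMP_IF_FALSE → pop True; no jump. Stack: []
LOAD_FAST_LOAD_FAST v,c → push -21,11. Stack: [-21, 11]
BINARY_OP ^ → -21 ^ 11 = -32. Stack: [-32]
STORE_FAST v → v=-32. Stack: []
LOAD_FAST_LOAD_FAST v,z → push -32,32. Stack: [-32, 32]
BINARY_OP - → -32 - 32 = -64. Stack: [-64]
STORE_FAST v → v=-64. Stack: []
LOAD_FAST i → push 1. Stack: [1]
LOAD_CONST → push 1. Stack: [1, 1]
BINARY_OP + → 1 + 1 = 2. Stack: [2]
STORE_FAST i → i=2. Stack: []
LOAD_FAST i → push 2. Stack: [2]
LOAD_CONST → push 3. Stack: [2, 3]
COMPARE_OP bool(<) → 2 vs 3 = True. Stack: [True]
POP_JUMP_IF_FALSE → pop True; no jump. Stack: []
LOAD_FAST_LOAD_FAST v,c → push -64,11. Stack: [-64, 11]
BINARY_OP ^ → -64 ^ 11 = -53. Stack: [-53]
STORE_FAST v → v=-53. Stack: []
LOAD_FAST_LOAD_FAST v,z → push -53,32. Stack: [-53, 32]
BINARY_OP - → -53 - 32 = -85. Stack: [-85]
STORE_FAST v → v=-85. Stack: []
LOAD_FAST i → push 2. Stack: [2]
LOAD_CONST → push 1. Stack: [2, 1]
BINARY_OP + → 2 + 1 = 3. Stack: [3]
STORE_FAST i → i=3. Stack: []
LOAD_FAST i → push 3. Stack: [3]
LOAD_CONST → push 3. Stack: [3, 3]
COMPARE_OP bool(<) → 3 vs 3 = False. Stack: [False]
POP_JUMP_IF_FALSE → pop False; jump. Stack: []
LOAD_FAST v → push -85. Stack: [-85]
RETURN_VALUE → return -85.

-85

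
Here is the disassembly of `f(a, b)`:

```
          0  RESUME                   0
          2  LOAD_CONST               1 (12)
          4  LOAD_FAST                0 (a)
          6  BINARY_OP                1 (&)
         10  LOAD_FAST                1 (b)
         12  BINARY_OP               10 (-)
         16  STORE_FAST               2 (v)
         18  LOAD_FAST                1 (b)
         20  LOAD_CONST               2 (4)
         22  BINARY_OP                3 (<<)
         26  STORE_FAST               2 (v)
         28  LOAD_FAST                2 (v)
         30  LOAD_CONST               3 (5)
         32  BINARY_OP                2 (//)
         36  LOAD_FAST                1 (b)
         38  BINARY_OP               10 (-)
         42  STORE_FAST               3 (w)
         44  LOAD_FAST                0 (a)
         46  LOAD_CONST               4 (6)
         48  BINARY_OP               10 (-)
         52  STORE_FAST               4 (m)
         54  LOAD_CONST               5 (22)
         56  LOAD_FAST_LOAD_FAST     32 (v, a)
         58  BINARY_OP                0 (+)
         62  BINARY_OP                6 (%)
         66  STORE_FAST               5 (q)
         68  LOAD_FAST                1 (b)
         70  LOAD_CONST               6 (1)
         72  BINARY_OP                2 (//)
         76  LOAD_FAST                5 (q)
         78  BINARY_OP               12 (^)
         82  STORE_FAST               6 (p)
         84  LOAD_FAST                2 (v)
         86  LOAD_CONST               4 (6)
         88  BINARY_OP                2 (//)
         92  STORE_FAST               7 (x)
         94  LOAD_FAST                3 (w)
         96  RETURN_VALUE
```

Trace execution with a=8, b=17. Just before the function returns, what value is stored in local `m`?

LOAD_CONST → push 12. Stack: [12]
LOAD_FAST a → push 8. Stack: [12, 8]
BINARY_OP & → 12 & 8 = 8. Stack: [8]
LOAD_FAST b → push 17. Stack: [8, 17]
BINARY_OP - → 8 - 17 = -9. Stack: [-9]
STORE_FAST v → v=-9. Stack: []
LOAD_FAST b → push 17. Stack: [17]
LOAD_CONST → push 4. Stack: [17, 4]
BINARY_OP << → 17 << 4 = 272. Stack: [272]
STORE_FAST v → v=272. Stack: []
LOAD_FAST v → push 272. Stack: [272]
LOAD_CONST → push 5. Stack: [272, 5]
BINARY_OP // → 272 // 5 = 54. Stack: [54]
LOAD_FAST b → push 17. Stack: [54, 17]
BINARY_OP - → 54 - 17 = 37. Stack: [37]
STORE_FAST w → w=37. Stack: []
LOAD_FAST a → push 8. Stack: [8]
LOAD_CONST → push 6. Stack: [8, 6]
BINARY_OP - → 8 - 6 = 2. Stack: [2]
STORE_FAST m → m=2. Stack: []
LOAD_CONST → push 22. Stack: [22]
LOAD_FAST_LOAD_FAST v,a → push 272,8. Stack: [22, 272, 8]
BINARY_OP + → 272 + 8 = 280. Stack: [22, 280]
BINARY_OP % → 22 % 280 = 22. Stack: [22]
STORE_FAST q → q=22. Stack: []
LOAD_FAST b → push 17. Stack: [17]
LOAD_CONST → push 1. Stack: [17, 1]
BINARY_OP // → 17 // 1 = 17. Stack: [17]
LOAD_FAST q → push 22. Stack: [17, 22]
BINARY_OP ^ → 17 ^ 22 = 7. Stack: [7]
STORE_FAST p → p=7. Stack: []
LOAD_FAST v → push 272. Stack: [272]
LOAD_CONST → push 6. Stack: [272, 6]
BINARY_OP // → 272 // 6 = 45. Stack: [45]
STORE_FAST x → x=45. Stack: []
LOAD_FAST w → push 37. Stack: [37]
RETURN_VALUE → return 37.

2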